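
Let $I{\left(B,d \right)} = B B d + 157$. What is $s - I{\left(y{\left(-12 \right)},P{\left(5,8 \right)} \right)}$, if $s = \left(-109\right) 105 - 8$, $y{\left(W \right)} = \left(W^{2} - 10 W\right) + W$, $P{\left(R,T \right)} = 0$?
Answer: $-11610$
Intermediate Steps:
$y{\left(W \right)} = W^{2} - 9 W$
$s = -11453$ ($s = -11445 - 8 = -11453$)
$I{\left(B,d \right)} = 157 + d B^{2}$ ($I{\left(B,d \right)} = B^{2} d + 157 = d B^{2} + 157 = 157 + d B^{2}$)
$s - I{\left(y{\left(-12 \right)},P{\left(5,8 \right)} \right)} = -11453 - \left(157 + 0 \left(- 12 \left(-9 - 12\right)\right)^{2}\right) = -11453 - \left(157 + 0 \left(\left(-12\right) \left(-21\right)\right)^{2}\right) = -11453 - \left(157 + 0 \cdot 252^{2}\right) = -11453 - \left(157 + 0 \cdot 63504\right) = -11453 - \left(157 + 0\right) = -11453 - 157 = -11610$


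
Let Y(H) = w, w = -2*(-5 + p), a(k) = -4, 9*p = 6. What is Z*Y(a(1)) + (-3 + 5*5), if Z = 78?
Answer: 698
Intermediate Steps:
p = ⅔ (p = (⅑)*6 = ⅔ ≈ 0.66667)
w = 26/3 (w = -2*(-5 + ⅔) = -2*(-13/3) = 26/3 ≈ 8.6667)
Y(H) = 26/3
Z*Y(a(1)) + (-3 + 5*5) = 78*(26/3) + (-3 + 5*5) = 676 + (-3 + 25) = 676 + 22 = 698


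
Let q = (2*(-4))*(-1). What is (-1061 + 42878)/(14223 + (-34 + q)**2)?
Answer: 41817/14899 ≈ 2.8067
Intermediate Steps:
q = 8 (q = -8*(-1) = 8)
(-1061 + 42878)/(14223 + (-34 + q)**2) = (-1061 + 42878)/(14223 + (-34 + 8)**2) = 41817/(14223 + (-26)**2) = 41817/(14223 + 676) = 41817/14899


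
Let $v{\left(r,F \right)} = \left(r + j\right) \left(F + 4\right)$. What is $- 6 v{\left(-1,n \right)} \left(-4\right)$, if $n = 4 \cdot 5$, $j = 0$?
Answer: $-576$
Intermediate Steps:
$n = 20$
$v{\left(r,F \right)} = r \left(4 + F\right)$ ($v{\left(r,F \right)} = \left(r + 0\right) \left(F + 4\right) = r \left(4 + F\right)$)
$- 6 v{\left(-1,n \right)} \left(-4\right) = - 6 \left(- (4 + 20)\right) \left(-4\right) = - 6 \left(\left(-1\right) 24\right) \left(-4\right) = \left(-6\right) \left(-24\right) \left(-4\right) = 144 \left(-4\right) = -576$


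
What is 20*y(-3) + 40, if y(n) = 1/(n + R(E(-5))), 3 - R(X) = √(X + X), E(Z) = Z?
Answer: 40 + 2*I*√10 ≈ 40.0 + 6.3246*I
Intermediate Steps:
R(X) = 3 - √2*√X (R(X) = 3 - √(X + X) = 3 - √(2*X) = 3 - √2*√X)
y(n) = 1/(3 + n - I*√10) (y(n) = 1/(n + (3 - √2*√(-5))) = 1/(n + (3 - √2*I*√5)) = 1/(n + (3 - I*√10)) = 1/(3 + n - I*√10))
20*y(-3) + 40 = 20/(3 - 3 - I*√10) + 40 = 20/((-I*√10)) + 40 = 20*(I*√10/10) + 40 = 2*I*√10 + 40 = 40 + 2*I*√10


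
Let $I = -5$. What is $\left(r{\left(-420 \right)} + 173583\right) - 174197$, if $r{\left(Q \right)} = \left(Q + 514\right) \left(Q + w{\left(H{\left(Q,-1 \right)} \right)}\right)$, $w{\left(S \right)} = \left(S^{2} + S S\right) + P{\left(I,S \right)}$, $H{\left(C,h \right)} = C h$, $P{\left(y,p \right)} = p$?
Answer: $33162586$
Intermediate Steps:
$w{\left(S \right)} = S + 2 S^{2}$ ($w{\left(S \right)} = \left(S^{2} + S S\right) + S = \left(S^{2} + S^{2}\right) + S = 2 S^{2} + S = S + 2 S^{2}$)
$r{\left(Q \right)} = \left(514 + Q\right) \left(Q - Q \left(1 - 2 Q\right)\right)$ ($r{\left(Q \right)} = \left(Q + 514\right) \left(Q + Q \left(-1\right) \left(1 + 2 Q \left(-1\right)\right)\right) = \left(514 + Q\right) \left(Q + - Q \left(1 + 2 \left(- Q\right)\right)\right) = \left(514 + Q\right) \left(Q + - Q \left(1 - 2 Q\right)\right) = \left(514 + Q\right) \left(Q - Q \left(1 - 2 Q\right)\right)$)
$\left(r{\left(-420 \right)} + 173583\right) - 174197 = \left(2 \left(-420\right)^{2} \left(514 - 420\right) + 173583\right) - 174197 = \left(2 \cdot 176400 \cdot 94 + 173583\right) - 174197 = \left(33163200 + 173583\right) - 174197 = 33336783 - 174197 = 33162586$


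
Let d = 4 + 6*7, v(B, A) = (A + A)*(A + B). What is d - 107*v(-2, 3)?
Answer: -596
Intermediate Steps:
v(B, A) = 2*A*(A + B) (v(B, A) = (2*A)*(A + B) = 2*A*(A + B))
d = 46 (d = 4 + 42 = 46)
d - 107*v(-2, 3) = 46 - 214*3*(3 - 2) = 46 - 214*3 = 46 - 107*6 = 46 - 642 = -596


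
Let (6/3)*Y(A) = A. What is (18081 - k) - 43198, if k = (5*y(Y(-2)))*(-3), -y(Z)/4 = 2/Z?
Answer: -24997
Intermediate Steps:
Y(A) = A/2
y(Z) = -8/Z
k = -120 (k = (5*(-8/((½)*(-2))))*(-3) = (5*(-8/(-1)))*(-3) = (5*(-8*(-1)))*(-3) = (5*8)*(-3) = 40*(-3) = -120)
(18081 - k) - 43198 = (18081 - 1*(-120)) - 43198 = (18081 + 120) - 43198 = 18201 - 43198 = -24997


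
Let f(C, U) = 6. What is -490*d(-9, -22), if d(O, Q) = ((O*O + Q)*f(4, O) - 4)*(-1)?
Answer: 171500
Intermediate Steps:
d(O, Q) = 4 - 6*Q - 6*O² (d(O, Q) = ((O*O + Q)*6 - 4)*(-1) = ((O² + Q)*6 - 4)*(-1) = ((Q + O²)*6 - 4)*(-1) = ((6*Q + 6*O²) - 4)*(-1) = (-4 + 6*Q + 6*O²)*(-1) = 4 - 6*Q - 6*O²)
-490*d(-9, -22) = -490*(4 - 6*(-22) - 6*(-9)²) = -490*(4 + 132 - 6*81) = -490*(4 + 132 - 486) = -490*(-350) = 171500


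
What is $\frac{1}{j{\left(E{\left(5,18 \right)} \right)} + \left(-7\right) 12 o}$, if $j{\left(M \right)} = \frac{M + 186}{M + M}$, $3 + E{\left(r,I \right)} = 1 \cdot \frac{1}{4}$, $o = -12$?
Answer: $\frac{22}{21443} \approx 0.001026$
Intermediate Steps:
$E{\left(r,I \right)} = - \frac{11}{4}$ ($E{\left(r,I \right)} = -3 + 1 \cdot \frac{1}{4} = -3 + \frac{1}{4} = - \frac{11}{4}$)
$j{\left(M \right)} = \frac{186 + M}{2 M}$
$\frac{1}{j{\left(E{\left(5,18 \right)} \right)} + \left(-7\right) 12 o} = \frac{1}{\frac{186 - \frac{11}{4}}{2 \left(- \frac{11}{4}\right)} + \left(-7\right) 12 \left(-12\right)} = \frac{1}{\frac{1}{2} \left(- \frac{4}{11}\right) \frac{733}{4} - -1008} = \frac{1}{- \frac{733}{22} + 1008} = \frac{1}{\frac{21443}{22}} = \frac{22}{21443}$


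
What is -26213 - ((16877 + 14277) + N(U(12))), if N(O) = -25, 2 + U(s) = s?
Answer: -57342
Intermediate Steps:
U(s) = -2 + s
-26213 - ((16877 + 14277) + N(U(12))) = -26213 - ((16877 + 14277) - 25) = -26213 - (31154 - 25) = -26213 - 1*31129 = -26213 - 31129 = -57342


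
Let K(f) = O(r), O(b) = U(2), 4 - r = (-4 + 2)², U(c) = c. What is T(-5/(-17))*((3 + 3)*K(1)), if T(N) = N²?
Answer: 300/289 ≈ 1.0381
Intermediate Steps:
r = 0 (r = 4 - (-4 + 2)² = 4 - 1*(-2)² = 4 - 1*4 = 4 - 4 = 0)
O(b) = 2
K(f) = 2
T(-5/(-17))*((3 + 3)*K(1)) = (-5/(-17))²*((3 + 3)*2) = (-5*(-1/17))²*(6*2) = (5/17)²*12 = (25/289)*12 = 300/289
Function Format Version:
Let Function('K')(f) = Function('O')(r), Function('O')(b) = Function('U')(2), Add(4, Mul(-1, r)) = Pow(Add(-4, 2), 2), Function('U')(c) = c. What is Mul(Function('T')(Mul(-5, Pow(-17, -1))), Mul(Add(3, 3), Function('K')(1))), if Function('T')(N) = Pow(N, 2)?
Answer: Rational(300, 289) ≈ 1.0381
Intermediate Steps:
r = 0 (r = Add(4, Mul(-1, Pow(Add(-4, 2), 2))) = Add(4, Mul(-1, Pow(-2, 2))) = Add(4, Mul(-1, 4)) = Add(4, -4) = 0)
Function('O')(b) = 2
Function('K')(f) = 2
Mul(Function('T')(Mul(-5, Pow(-17, -1))), Mul(Add(3, 3), Function('K')(1))) = Mul(Pow(Mul(-5, Pow(-17, -1)), 2), Mul(Add(3, 3), 2)) = Mul(Pow(Mul(-5, Rational(-1, 17)), 2), Mul(6, 2)) = Mul(Pow(Rational(5, 17), 2), 12) = Mul(Rational(25, 289), 12) = Rational(300, 289)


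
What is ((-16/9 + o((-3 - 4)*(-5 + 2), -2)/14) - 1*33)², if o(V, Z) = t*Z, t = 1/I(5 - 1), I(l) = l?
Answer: 76965529/63504 ≈ 1212.0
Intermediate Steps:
t = ¼ (t = 1/(5 - 1) = 1/4 = ¼ ≈ 0.25000)
o(V, Z) = Z/4
((-16/9 + o((-3 - 4)*(-5 + 2), -2)/14) - 1*33)² = ((-16/9 + ((¼)*(-2))/14) - 1*33)² = ((-16*⅑ - ½*1/14) - 33)² = ((-16/9 - 1/28) - 33)² = (-457/252 - 33)² = (-8773/252)² = 76965529/63504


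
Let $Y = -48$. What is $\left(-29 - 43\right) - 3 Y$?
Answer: $72$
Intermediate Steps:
$\left(-29 - 43\right) - 3 Y = \left(-29 - 43\right) - -144 = -72 + 144 = 72$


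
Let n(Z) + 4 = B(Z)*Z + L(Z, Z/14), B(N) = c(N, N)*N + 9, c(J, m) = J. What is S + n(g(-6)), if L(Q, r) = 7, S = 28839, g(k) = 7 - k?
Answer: 31156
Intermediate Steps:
B(N) = 9 + N² (B(N) = N*N + 9 = N² + 9 = 9 + N²)
n(Z) = 3 + Z*(9 + Z²) (n(Z) = -4 + ((9 + Z²)*Z + 7) = -4 + (Z*(9 + Z²) + 7) = -4 + (7 + Z*(9 + Z²)) = 3 + Z*(9 + Z²))
S + n(g(-6)) = 28839 + (3 + (7 - 1*(-6))*(9 + (7 - 1*(-6))²)) = 28839 + (3 + (7 + 6)*(9 + (7 + 6)²)) = 28839 + (3 + 13*(9 + 13²)) = 28839 + (3 + 13*(9 + 169)) = 28839 + (3 + 13*178) = 28839 + (3 + 2314) = 28839 + 2317 = 31156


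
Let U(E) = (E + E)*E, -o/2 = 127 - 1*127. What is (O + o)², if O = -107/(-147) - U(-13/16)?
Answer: 124255609/354041856 ≈ 0.35096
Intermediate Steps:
o = 0 (o = -2*(127 - 1*127) = -2*(127 - 127) = -2*0 = 0)
U(E) = 2*E² (U(E) = (2*E)*E = 2*E²)
O = -11147/18816 (O = -107/(-147) - 2*(-13/16)² = -107*(-1/147) - 2*(-13*1/16)² = 107/147 - 2*(-13/16)² = 107/147 - 2*169/256 = 107/147 - 1*169/128 = 107/147 - 169/128 = -11147/18816 ≈ -0.59242)
(O + o)² = (-11147/18816 + 0)² = (-11147/18816)² = 124255609/354041856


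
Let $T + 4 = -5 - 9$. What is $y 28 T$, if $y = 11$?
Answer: $-5544$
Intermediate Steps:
$T = -18$ ($T = -4 - 14 = -18$)
$y 28 T = 11 \cdot 28 \left(-18\right) = 308 \left(-18\right) = -5544$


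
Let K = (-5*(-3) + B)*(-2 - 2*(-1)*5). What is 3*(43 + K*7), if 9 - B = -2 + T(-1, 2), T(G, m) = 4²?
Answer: 1809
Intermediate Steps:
T(G, m) = 16
B = -5 (B = 9 - (-2 + 16) = 9 - 1*14 = 9 - 14 = -5)
K = 80 (K = (-5*(-3) - 5)*(-2 - 2*(-1)*5) = (15 - 5)*(-2 + 2*5) = 10*(-2 + 10) = 10*8 = 80)
3*(43 + K*7) = 3*(43 + 80*7) = 3*(43 + 560) = 3*603 = 1809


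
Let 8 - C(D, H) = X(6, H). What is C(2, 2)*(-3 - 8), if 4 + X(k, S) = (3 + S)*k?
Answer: 198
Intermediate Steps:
X(k, S) = -4 + k*(3 + S) (X(k, S) = -4 + (3 + S)*k = -4 + k*(3 + S))
C(D, H) = -6 - 6*H (C(D, H) = 8 - (-4 + 3*6 + H*6) = 8 - (-4 + 18 + 6*H) = 8 - (14 + 6*H) = 8 + (-14 - 6*H) = -6 - 6*H)
C(2, 2)*(-3 - 8) = (-6 - 6*2)*(-3 - 8) = (-6 - 12)*(-11) = -18*(-11) = 198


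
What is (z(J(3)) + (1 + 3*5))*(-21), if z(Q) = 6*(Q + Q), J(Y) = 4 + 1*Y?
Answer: -2100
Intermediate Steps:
J(Y) = 4 + Y
z(Q) = 12*Q (z(Q) = 6*(2*Q) = 12*Q)
(z(J(3)) + (1 + 3*5))*(-21) = (12*(4 + 3) + (1 + 3*5))*(-21) = (12*7 + (1 + 15))*(-21) = (84 + 16)*(-21) = 100*(-21) = -2100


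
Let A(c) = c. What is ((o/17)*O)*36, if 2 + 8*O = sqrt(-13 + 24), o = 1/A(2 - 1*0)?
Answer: -9/34 + 9*sqrt(11)/68 ≈ 0.17426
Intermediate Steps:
o = 1/2 (o = 1/(2 - 1*0) = 1/(2 + 0) = 1/2 ≈ 0.50000)
O = -1/4 + sqrt(11)/8 (O = -1/4 + sqrt(-13 + 24)/8 = -1/4 + sqrt(11)/8 ≈ 0.16458)
((o/17)*O)*36 = (((1/2)/17)*(-1/4 + sqrt(11)/8))*36 = (((1/2)*(1/17))*(-1/4 + sqrt(11)/8))*36 = ((-1/4 + sqrt(11)/8)/34)*36 = (-1/136 + sqrt(11)/272)*36 = -9/34 + 9*sqrt(11)/68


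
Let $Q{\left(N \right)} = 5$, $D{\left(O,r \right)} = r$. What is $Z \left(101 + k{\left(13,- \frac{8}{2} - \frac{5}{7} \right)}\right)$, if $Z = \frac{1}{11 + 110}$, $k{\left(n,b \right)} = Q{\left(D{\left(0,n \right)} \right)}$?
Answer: $\frac{106}{121} \approx 0.87603$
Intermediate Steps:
$k{\left(n,b \right)} = 5$
$Z = \frac{1}{121} \approx 0.0082645$
$Z \left(101 + k{\left(13,- \frac{8}{2} - \frac{5}{7} \right)}\right) = \frac{101 + 5}{121} = \frac{1}{121} \cdot 106 = \frac{106}{121}$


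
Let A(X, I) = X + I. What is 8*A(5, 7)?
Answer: 96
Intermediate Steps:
A(X, I) = I + X
8*A(5, 7) = 8*(7 + 5) = 8*12 = 96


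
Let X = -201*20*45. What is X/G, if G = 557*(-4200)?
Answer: 603/7798 ≈ 0.077327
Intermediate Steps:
G = -2339400
X = -180900 (X = -4020*45 = -180900)
X/G = -180900/(-2339400) = -180900*(-1/2339400) = 603/7798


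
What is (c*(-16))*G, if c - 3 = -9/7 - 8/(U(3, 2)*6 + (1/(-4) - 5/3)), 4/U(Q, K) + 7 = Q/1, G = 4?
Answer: -115968/665 ≈ -174.39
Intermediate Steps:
U(Q, K) = 4/(-7 + Q) (U(Q, K) = 4/(-7 + Q/1) = 4/(-7 + Q*1) = 4/(-7 + Q))
c = 1812/665 (c = 3 + (-9/7 - 8/((4/(-7 + 3))*6 + (1/(-4) - 5/3))) = 3 + (-9*1/7 - 8/((4/(-4))*6 + (1*(-1/4) - 5*1/3))) = 3 + (-9/7 - 8/((4*(-1/4))*6 + (-1/4 - 5/3))) = 3 + (-9/7 - 8/(-1*6 - 23/12)) = 3 + (-9/7 - 8/(-6 - 23/12)) = 3 + (-9/7 - 8/(-95/12)) = 3 + (-9/7 - 8*(-12/95)) = 3 + (-9/7 + 96/95) = 3 - 183/665 = 1812/665 ≈ 2.7248)
(c*(-16))*G = ((1812/665)*(-16))*4 = -28992/665*4 = -115968/665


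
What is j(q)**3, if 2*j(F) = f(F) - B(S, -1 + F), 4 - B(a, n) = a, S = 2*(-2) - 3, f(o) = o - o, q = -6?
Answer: -1331/8 ≈ -166.38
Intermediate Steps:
f(o) = 0
S = -7 (S = -4 - 3 = -7)
B(a, n) = 4 - a
j(F) = -11/2 (j(F) = (0 - (4 - 1*(-7)))/2 = (0 - (4 + 7))/2 = (0 - 1*11)/2 = (0 - 11)/2 = (1/2)*(-11) = -11/2)
j(q)**3 = (-11/2)**3 = -1331/8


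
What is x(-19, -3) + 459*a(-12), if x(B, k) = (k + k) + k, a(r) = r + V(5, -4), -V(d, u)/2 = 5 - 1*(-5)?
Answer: -14697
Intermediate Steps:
V(d, u) = -20 (V(d, u) = -2*(5 - 1*(-5)) = -2*(5 + 5) = -2*10 = -20)
a(r) = -20 + r (a(r) = r - 20 = -20 + r)
x(B, k) = 3*k (x(B, k) = 2*k + k = 3*k)
x(-19, -3) + 459*a(-12) = 3*(-3) + 459*(-20 - 12) = -9 + 459*(-32) = -9 - 14688 = -14697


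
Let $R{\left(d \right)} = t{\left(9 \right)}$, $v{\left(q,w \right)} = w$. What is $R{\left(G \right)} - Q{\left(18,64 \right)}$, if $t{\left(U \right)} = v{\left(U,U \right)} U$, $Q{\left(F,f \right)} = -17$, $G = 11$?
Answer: $98$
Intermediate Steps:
$t{\left(U \right)} = U^{2}$ ($t{\left(U \right)} = U U = U^{2}$)
$R{\left(d \right)} = 81$ ($R{\left(d \right)} = 9^{2} = 81$)
$R{\left(G \right)} - Q{\left(18,64 \right)} = 81 - -17 = 81 + 17 = 98$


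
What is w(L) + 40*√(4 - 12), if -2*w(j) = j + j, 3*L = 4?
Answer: -4/3 + 80*I*√2 ≈ -1.3333 + 113.14*I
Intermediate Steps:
L = 4/3 (L = (⅓)*4 = 4/3 ≈ 1.3333)
w(j) = -j (w(j) = -(j + j)/2 = -j)
w(L) + 40*√(4 - 12) = -1*4/3 + 40*√(4 - 12) = -4/3 + 40*√(-8) = -4/3 + 40*(2*I*√2) = -4/3 + 80*I*√2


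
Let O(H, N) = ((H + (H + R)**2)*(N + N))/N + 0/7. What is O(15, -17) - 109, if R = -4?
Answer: 163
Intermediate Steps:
O(H, N) = 2*H + 2*(-4 + H)**2 (O(H, N) = ((H + (H - 4)**2)*(N + N))/N + 0/7 = ((H + (-4 + H)**2)*(2*N))/N + 0*(1/7) = (2*N*(H + (-4 + H)**2))/N + 0 = (2*H + 2*(-4 + H)**2) + 0 = 2*H + 2*(-4 + H)**2)
O(15, -17) - 109 = (2*15 + 2*(-4 + 15)**2) - 109 = (30 + 2*11**2) - 109 = (30 + 2*121) - 109 = (30 + 242) - 109 = 272 - 109 = 163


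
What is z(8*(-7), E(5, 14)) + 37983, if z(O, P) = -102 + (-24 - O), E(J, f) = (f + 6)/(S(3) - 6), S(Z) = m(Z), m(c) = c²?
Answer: 37913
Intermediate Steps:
S(Z) = Z²
E(J, f) = 2 + f/3 (E(J, f) = (f + 6)/(3² - 6) = (6 + f)/(9 - 6) = (6 + f)/3 = (6 + f)*(⅓) = 2 + f/3)
z(O, P) = -126 - O
z(8*(-7), E(5, 14)) + 37983 = (-126 - 8*(-7)) + 37983 = (-126 - 1*(-56)) + 37983 = (-126 + 56) + 37983 = -70 + 37983 = 37913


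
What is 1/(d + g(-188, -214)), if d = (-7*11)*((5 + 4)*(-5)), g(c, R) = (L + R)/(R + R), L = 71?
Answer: 428/1483163 ≈ 0.00028857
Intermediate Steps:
g(c, R) = (71 + R)/(2*R) (g(c, R) = (71 + R)/(R + R) = (71 + R)/((2*R)) = (71 + R)*(1/(2*R)) = (71 + R)/(2*R))
d = 3465 (d = -693*(-5) = -77*(-45) = 3465)
1/(d + g(-188, -214)) = 1/(3465 + (½)*(71 - 214)/(-214)) = 1/(3465 + (½)*(-1/214)*(-143)) = 1/(3465 + 143/428) = 1/(1483163/428) = 428/1483163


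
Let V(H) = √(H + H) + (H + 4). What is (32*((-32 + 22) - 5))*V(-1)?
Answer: -1440 - 480*I*√2 ≈ -1440.0 - 678.82*I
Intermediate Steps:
V(H) = 4 + H + √2*√H (V(H) = √(2*H) + (4 + H) = √2*√H + (4 + H) = 4 + H + √2*√H)
(32*((-32 + 22) - 5))*V(-1) = (32*((-32 + 22) - 5))*(4 - 1 + √2*√(-1)) = (32*(-10 - 5))*(4 - 1 + √2*I) = (32*(-15))*(4 - 1 + I*√2) = -480*(3 + I*√2) = -1440 - 480*I*√2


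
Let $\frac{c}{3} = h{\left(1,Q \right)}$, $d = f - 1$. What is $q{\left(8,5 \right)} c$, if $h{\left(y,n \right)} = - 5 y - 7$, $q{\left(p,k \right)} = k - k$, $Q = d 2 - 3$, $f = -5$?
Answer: $0$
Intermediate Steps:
$d = -6$ ($d = -5 - 1 = -6$)
$Q = -15$ ($Q = \left(-6\right) 2 - 3 = -12 - 3 = -15$)
$q{\left(p,k \right)} = 0$
$h{\left(y,n \right)} = -7 - 5 y$
$c = -36$ ($c = 3 \left(-7 - 5\right) = 3 \left(-12\right) = -36$)
$q{\left(8,5 \right)} c = 0 \left(-36\right) = 0$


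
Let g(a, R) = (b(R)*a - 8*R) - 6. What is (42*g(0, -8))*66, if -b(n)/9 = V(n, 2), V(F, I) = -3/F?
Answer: 160776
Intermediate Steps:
b(n) = 27/n (b(n) = -(-27)/n = 27/n)
g(a, R) = -6 - 8*R + 27*a/R (g(a, R) = ((27/R)*a - 8*R) - 6 = (27*a/R - 8*R) - 6 = (-8*R + 27*a/R) - 6 = -6 - 8*R + 27*a/R)
(42*g(0, -8))*66 = (42*(-6 - 8*(-8) + 27*0/(-8)))*66 = (42*(-6 + 64 + 27*0*(-⅛)))*66 = (42*(-6 + 64 + 0))*66 = (42*58)*66 = 2436*66 = 160776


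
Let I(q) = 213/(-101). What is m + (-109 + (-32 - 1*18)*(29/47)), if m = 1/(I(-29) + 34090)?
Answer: -22630025774/161815219 ≈ -139.85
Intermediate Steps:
I(q) = -213/101 (I(q) = 213*(-1/101) = -213/101)
m = 101/3442877 (m = 1/(-213/101 + 34090) = 1/(3442877/101) = 101/3442877 ≈ 2.9336e-5)
m + (-109 + (-32 - 1*18)*(29/47)) = 101/3442877 + (-109 + (-32 - 1*18)*(29/47)) = 101/3442877 + (-109 + (-32 - 18)*(29*(1/47))) = 101/3442877 + (-109 - 50*29/47) = 101/3442877 + (-109 - 1450/47) = 101/3442877 - 6573/47 = -22630025774/161815219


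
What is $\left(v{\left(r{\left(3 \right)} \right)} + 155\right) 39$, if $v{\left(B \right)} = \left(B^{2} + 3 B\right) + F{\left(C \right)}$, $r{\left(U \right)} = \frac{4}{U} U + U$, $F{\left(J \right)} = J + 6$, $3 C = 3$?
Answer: $9048$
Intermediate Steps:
$C = 1$ ($C = \frac{1}{3} \cdot 3 = 1$)
$F{\left(J \right)} = 6 + J$
$r{\left(U \right)} = 4 + U$
$v{\left(B \right)} = 7 + B^{2} + 3 B$ ($v{\left(B \right)} = \left(B^{2} + 3 B\right) + \left(6 + 1\right) = \left(B^{2} + 3 B\right) + 7 = 7 + B^{2} + 3 B$)
$\left(v{\left(r{\left(3 \right)} \right)} + 155\right) 39 = \left(\left(7 + \left(4 + 3\right)^{2} + 3 \left(4 + 3\right)\right) + 155\right) 39 = \left(\left(7 + 7^{2} + 3 \cdot 7\right) + 155\right) 39 = \left(\left(7 + 49 + 21\right) + 155\right) 39 = \left(77 + 155\right) 39 = 232 \cdot 39 = 9048$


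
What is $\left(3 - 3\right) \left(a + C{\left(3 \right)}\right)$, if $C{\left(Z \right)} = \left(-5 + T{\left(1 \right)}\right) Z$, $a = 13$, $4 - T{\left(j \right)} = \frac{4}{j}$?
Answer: $0$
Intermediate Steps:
$T{\left(j \right)} = 4 - \frac{4}{j}$
$C{\left(Z \right)} = - 5 Z$ ($C{\left(Z \right)} = \left(-5 + \left(4 - \frac{4}{1}\right)\right) Z = \left(-5 + \left(4 - 4\right)\right) Z = \left(-5 + 0\right) Z = - 5 Z$)
$\left(3 - 3\right) \left(a + C{\left(3 \right)}\right) = \left(3 - 3\right) \left(13 - 15\right) = 0 \left(-2\right) = 0$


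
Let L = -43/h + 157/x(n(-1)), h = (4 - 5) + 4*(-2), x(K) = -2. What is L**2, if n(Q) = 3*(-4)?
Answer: 1760929/324 ≈ 5435.0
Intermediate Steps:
n(Q) = -12
h = -9 (h = -1 - 8 = -9)
L = -1327/18 (L = -43/(-9) + 157/(-2) = -43*(-1/9) + 157*(-1/2) = 43/9 - 157/2 = -1327/18 ≈ -73.722)
L**2 = (-1327/18)**2 = 1760929/324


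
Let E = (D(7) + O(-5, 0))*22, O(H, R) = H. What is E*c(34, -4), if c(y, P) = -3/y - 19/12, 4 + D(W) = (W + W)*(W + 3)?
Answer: -491381/102 ≈ -4817.5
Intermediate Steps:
D(W) = -4 + 2*W*(3 + W) (D(W) = -4 + (W + W)*(W + 3) = -4 + (2*W)*(3 + W) = -4 + 2*W*(3 + W))
c(y, P) = -19/12 - 3/y (c(y, P) = -3/y - 19*1/12 = -3/y - 19/12 = -19/12 - 3/y)
E = 2882 (E = ((-4 + 2*7**2 + 6*7) - 5)*22 = ((-4 + 2*49 + 42) - 5)*22 = ((-4 + 98 + 42) - 5)*22 = (136 - 5)*22 = 131*22 = 2882)
E*c(34, -4) = 2882*(-19/12 - 3/34) = 2882*(-341/204) = -491381/102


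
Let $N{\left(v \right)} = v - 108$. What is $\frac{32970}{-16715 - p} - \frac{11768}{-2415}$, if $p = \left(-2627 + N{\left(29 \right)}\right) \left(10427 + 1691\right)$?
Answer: $\frac{385771032974}{79150642095} \approx 4.8739$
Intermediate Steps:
$N{\left(v \right)} = -108 + v$
$p = -32791308$ ($p = \left(-2627 + \left(-108 + 29\right)\right) \left(10427 + 1691\right) = \left(-2627 - 79\right) 12118 = \left(-2706\right) 12118 = -32791308$)
$\frac{32970}{-16715 - p} - \frac{11768}{-2415} = \frac{32970}{-16715 - -32791308} - \frac{11768}{-2415} = \frac{32970}{-16715 + 32791308} - - \frac{11768}{2415} = \frac{32970}{32774593} + \frac{11768}{2415} = \frac{385771032974}{79150642095}$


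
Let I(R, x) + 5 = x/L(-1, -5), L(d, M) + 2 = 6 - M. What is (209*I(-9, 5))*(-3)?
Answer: 8360/3 ≈ 2786.7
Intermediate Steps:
L(d, M) = 4 - M (L(d, M) = -2 + (6 - M) = 4 - M)
I(R, x) = -5 + x/9 (I(R, x) = -5 + x/(4 - 1*(-5)) = -5 + x/(4 + 5) = -5 + x/9)
(209*I(-9, 5))*(-3) = (209*(-5 + (1/9)*5))*(-3) = (209*(-5 + 5/9))*(-3) = (209*(-40/9))*(-3) = -8360/9*(-3) = 8360/3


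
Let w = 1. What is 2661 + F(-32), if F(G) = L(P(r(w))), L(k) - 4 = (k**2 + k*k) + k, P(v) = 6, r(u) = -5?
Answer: 2743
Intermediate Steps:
L(k) = 4 + k + 2*k**2 (L(k) = 4 + ((k**2 + k*k) + k) = 4 + ((k**2 + k**2) + k) = 4 + (2*k**2 + k) = 4 + (k + 2*k**2) = 4 + k + 2*k**2)
F(G) = 82 (F(G) = 4 + 6 + 2*6**2 = 4 + 6 + 2*36 = 4 + 6 + 72 = 82)
2661 + F(-32) = 2661 + 82 = 2743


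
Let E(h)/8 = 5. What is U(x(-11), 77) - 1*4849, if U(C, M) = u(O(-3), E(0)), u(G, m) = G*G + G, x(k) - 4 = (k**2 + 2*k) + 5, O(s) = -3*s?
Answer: -4759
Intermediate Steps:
E(h) = 40 (E(h) = 8*5 = 40)
x(k) = 9 + k**2 + 2*k (x(k) = 4 + ((k**2 + 2*k) + 5) = 4 + (5 + k**2 + 2*k) = 9 + k**2 + 2*k)
u(G, m) = G + G**2 (u(G, m) = G**2 + G = G + G**2)
U(C, M) = 90 (U(C, M) = (-3*(-3))*(1 - 3*(-3)) = 9*(1 + 9) = 9*10 = 90)
U(x(-11), 77) - 1*4849 = 90 - 1*4849 = 90 - 4849 = -4759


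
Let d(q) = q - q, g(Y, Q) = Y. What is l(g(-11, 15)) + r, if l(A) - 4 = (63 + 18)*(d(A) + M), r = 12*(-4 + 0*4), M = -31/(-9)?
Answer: 235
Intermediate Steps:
M = 31/9 (M = -31*(-⅑) = 31/9 ≈ 3.4444)
d(q) = 0
r = -48 (r = 12*(-4 + 0) = 12*(-4) = -48)
l(A) = 283 (l(A) = 4 + (63 + 18)*(0 + 31/9) = 4 + 81*(31/9) = 4 + 279 = 283)
l(g(-11, 15)) + r = 283 - 48 = 235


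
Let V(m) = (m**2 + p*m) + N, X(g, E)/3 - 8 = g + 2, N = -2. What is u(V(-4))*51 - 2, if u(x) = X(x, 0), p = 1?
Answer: 3058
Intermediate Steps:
X(g, E) = 30 + 3*g (X(g, E) = 24 + 3*(g + 2) = 24 + 3*(2 + g) = 24 + (6 + 3*g) = 30 + 3*g)
V(m) = -2 + m + m**2 (V(m) = (m**2 + 1*m) - 2 = (m**2 + m) - 2 = (m + m**2) - 2 = -2 + m + m**2)
u(x) = 30 + 3*x
u(V(-4))*51 - 2 = (30 + 3*(-2 - 4 + (-4)**2))*51 - 2 = (30 + 3*(-2 - 4 + 16))*51 - 2 = (30 + 3*10)*51 - 2 = (30 + 30)*51 - 2 = 60*51 - 2 = 3060 - 2 = 3058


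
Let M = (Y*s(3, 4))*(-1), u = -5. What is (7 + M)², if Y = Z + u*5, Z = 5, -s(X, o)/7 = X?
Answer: 170569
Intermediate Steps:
s(X, o) = -7*X
Y = -20 (Y = 5 - 5*5 = 5 - 25 = -20)
M = -420 (M = -(-140)*3*(-1) = -20*(-21)*(-1) = 420*(-1) = -420)
(7 + M)² = (7 - 420)² = (-413)² = 170569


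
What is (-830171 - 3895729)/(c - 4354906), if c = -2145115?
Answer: 4725900/6500021 ≈ 0.72706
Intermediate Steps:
(-830171 - 3895729)/(c - 4354906) = (-830171 - 3895729)/(-2145115 - 4354906) = -4725900/(-6500021) = -4725900*(-1/6500021) = 4725900/6500021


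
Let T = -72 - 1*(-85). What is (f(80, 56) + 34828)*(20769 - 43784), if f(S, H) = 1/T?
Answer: -10420386475/13 ≈ -8.0157e+8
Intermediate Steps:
T = 13 (T = -72 + 85 = 13)
f(S, H) = 1/13
(f(80, 56) + 34828)*(20769 - 43784) = (1/13 + 34828)*(20769 - 43784) = (452765/13)*(-23015) = -10420386475/13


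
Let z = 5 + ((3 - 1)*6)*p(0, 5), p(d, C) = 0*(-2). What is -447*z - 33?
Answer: -2268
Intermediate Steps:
p(d, C) = 0
z = 5 (z = 5 + ((3 - 1)*6)*0 = 5 + (2*6)*0 = 5 + 12*0 = 5 + 0 = 5)
-447*z - 33 = -447*5 - 33 = -2235 - 33 = -2268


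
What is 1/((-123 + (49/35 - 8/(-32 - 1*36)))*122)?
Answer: -85/1259772 ≈ -6.7473e-5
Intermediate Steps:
1/((-123 + (49/35 - 8/(-32 - 1*36)))*122) = 1/((-123 + (49*(1/35) - 8/(-32 - 36)))*122) = 1/((-123 + (7/5 - 8/(-68)))*122) = 1/((-123 + (7/5 - 8*(-1/68)))*122) = 1/((-123 + (7/5 + 2/17))*122) = 1/((-123 + 129/85)*122) = 1/(-10326/85*122) = 1/(-1259772/85) = -85/1259772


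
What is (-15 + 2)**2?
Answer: 169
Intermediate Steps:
(-15 + 2)**2 = (-13)**2 = 169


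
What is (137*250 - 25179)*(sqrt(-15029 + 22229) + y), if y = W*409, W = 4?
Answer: 14840156 + 544260*sqrt(2) ≈ 1.5610e+7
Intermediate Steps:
y = 1636 (y = 4*409 = 1636)
(137*250 - 25179)*(sqrt(-15029 + 22229) + y) = (137*250 - 25179)*(sqrt(-15029 + 22229) + 1636) = (34250 - 25179)*(sqrt(7200) + 1636) = 9071*(60*sqrt(2) + 1636) = 9071*(1636 + 60*sqrt(2)) = 14840156 + 544260*sqrt(2)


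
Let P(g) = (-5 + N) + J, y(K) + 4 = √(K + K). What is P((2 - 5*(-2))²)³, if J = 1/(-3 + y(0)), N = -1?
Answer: -79507/343 ≈ -231.80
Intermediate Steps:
y(K) = -4 + √2*√K (y(K) = -4 + √(K + K) = -4 + √(2*K) = -4 + √2*√K)
J = -⅐ (J = 1/(-3 + (-4 + √2*√0)) = 1/(-3 + (-4 + √2*0)) = 1/(-3 + (-4 + 0)) = 1/(-3 - 4) = 1/(-7) = -⅐ ≈ -0.14286)
P(g) = -43/7 (P(g) = (-5 - 1) - ⅐ = -6 - ⅐ = -43/7)
P((2 - 5*(-2))²)³ = (-43/7)³ = -79507/343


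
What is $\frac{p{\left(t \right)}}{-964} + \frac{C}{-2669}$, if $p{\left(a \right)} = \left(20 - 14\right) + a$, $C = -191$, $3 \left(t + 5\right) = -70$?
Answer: $\frac{731195}{7718748} \approx 0.09473$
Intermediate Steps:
$t = - \frac{85}{3}$ ($t = -5 + \frac{1}{3} \left(-70\right) = -5 - \frac{70}{3} = - \frac{85}{3} \approx -28.333$)
$p{\left(a \right)} = 6 + a$
$\frac{p{\left(t \right)}}{-964} + \frac{C}{-2669} = \frac{6 - \frac{85}{3}}{-964} - \frac{191}{-2669} = \left(- \frac{67}{3}\right) \left(- \frac{1}{964}\right) - - \frac{191}{2669} = \frac{67}{2892} + \frac{191}{2669} = \frac{731195}{7718748}$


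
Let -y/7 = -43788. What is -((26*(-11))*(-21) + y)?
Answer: -312522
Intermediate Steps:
y = 306516 (y = -7*(-43788) = 306516)
-((26*(-11))*(-21) + y) = -((26*(-11))*(-21) + 306516) = -(-286*(-21) + 306516) = -(6006 + 306516) = -1*312522 = -312522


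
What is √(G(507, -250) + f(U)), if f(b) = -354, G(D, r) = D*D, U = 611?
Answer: √256695 ≈ 506.65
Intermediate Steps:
G(D, r) = D²
√(G(507, -250) + f(U)) = √(507² - 354) = √(257049 - 354) = √256695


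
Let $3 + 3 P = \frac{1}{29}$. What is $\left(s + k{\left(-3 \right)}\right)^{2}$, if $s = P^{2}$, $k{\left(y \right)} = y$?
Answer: $\frac{234426721}{57289761} \approx 4.0919$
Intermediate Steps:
$P = - \frac{86}{87}$ ($P = -1 + \frac{1}{3 \cdot 29} = -1 + \frac{1}{3} \cdot \frac{1}{29} = -1 + \frac{1}{87} = - \frac{86}{87} \approx -0.98851$)
$s = \frac{7396}{7569}$ ($s = \left(- \frac{86}{87}\right)^{2} = \frac{7396}{7569} \approx 0.97714$)
$\left(s + k{\left(-3 \right)}\right)^{2} = \left(\frac{7396}{7569} - 3\right)^{2} = \left(- \frac{15311}{7569}\right)^{2} = \frac{234426721}{57289761}$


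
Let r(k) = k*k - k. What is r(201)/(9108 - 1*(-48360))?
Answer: 3350/4789 ≈ 0.69952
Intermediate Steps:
r(k) = k**2 - k
r(201)/(9108 - 1*(-48360)) = (201*(-1 + 201))/(9108 - 1*(-48360)) = (201*200)/(9108 + 48360) = 40200/57468 = 40200*(1/57468) = 3350/4789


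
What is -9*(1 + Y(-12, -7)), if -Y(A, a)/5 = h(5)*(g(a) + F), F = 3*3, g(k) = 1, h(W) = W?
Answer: 2241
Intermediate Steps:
F = 9
Y(A, a) = -250 (Y(A, a) = -25*(1 + 9) = -25*10 = -5*50 = -250)
-9*(1 + Y(-12, -7)) = -9*(1 - 250) = -9*(-249) = 2241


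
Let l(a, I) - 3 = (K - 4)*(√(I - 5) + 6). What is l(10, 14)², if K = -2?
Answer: 2601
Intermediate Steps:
l(a, I) = -33 - 6*√(-5 + I) (l(a, I) = 3 + (-2 - 4)*(√(I - 5) + 6) = 3 - 6*(√(-5 + I) + 6) = 3 - 6*(6 + √(-5 + I)) = 3 + (-36 - 6*√(-5 + I)) = -33 - 6*√(-5 + I))
l(10, 14)² = (-33 - 6*√(-5 + 14))² = (-33 - 6*√9)² = (-33 - 6*3)² = (-33 - 18)² = (-51)² = 2601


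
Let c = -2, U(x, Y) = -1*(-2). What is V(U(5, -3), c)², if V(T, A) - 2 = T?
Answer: 16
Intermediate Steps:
U(x, Y) = 2
V(T, A) = 2 + T
V(U(5, -3), c)² = (2 + 2)² = 4² = 16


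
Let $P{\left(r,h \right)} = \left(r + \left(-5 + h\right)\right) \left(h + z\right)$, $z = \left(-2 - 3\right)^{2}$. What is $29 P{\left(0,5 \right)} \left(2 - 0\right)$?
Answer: $0$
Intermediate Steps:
$z = 25$ ($z = \left(-5\right)^{2} = 25$)
$P{\left(r,h \right)} = \left(25 + h\right) \left(-5 + h + r\right)$ ($P{\left(r,h \right)} = \left(r + \left(-5 + h\right)\right) \left(h + 25\right) = \left(-5 + h + r\right) \left(25 + h\right) = \left(25 + h\right) \left(-5 + h + r\right)$)
$29 P{\left(0,5 \right)} \left(2 - 0\right) = 29 \left(-125 + 5^{2} + 20 \cdot 5 + 25 \cdot 0 + 5 \cdot 0\right) \left(2 - 0\right) = 29 \left(-125 + 25 + 100 + 0 + 0\right) \left(2 + 0\right) = 29 \cdot 0 \cdot 2 = 0 \cdot 2 = 0$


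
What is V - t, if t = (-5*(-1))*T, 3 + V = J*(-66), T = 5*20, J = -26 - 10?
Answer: 1873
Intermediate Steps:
J = -36
T = 100
V = 2373 (V = -3 - 36*(-66) = -3 + 2376 = 2373)
t = 500 (t = -5*(-1)*100 = 5*100 = 500)
V - t = 2373 - 1*500 = 2373 - 500 = 1873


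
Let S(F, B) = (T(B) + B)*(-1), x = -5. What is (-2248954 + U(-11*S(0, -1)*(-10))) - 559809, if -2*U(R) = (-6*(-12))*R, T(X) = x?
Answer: -2832523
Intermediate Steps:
T(X) = -5
S(F, B) = 5 - B (S(F, B) = (-5 + B)*(-1) = 5 - B)
U(R) = -36*R (U(R) = -(-6*(-12))*R/2 = -36*R)
(-2248954 + U(-11*S(0, -1)*(-10))) - 559809 = (-2248954 - 36*(-11*(5 - 1*(-1)))*(-10)) - 559809 = (-2248954 - 36*(-11*(5 + 1))*(-10)) - 559809 = (-2248954 - 36*(-11*6)*(-10)) - 559809 = (-2248954 - (-2376)*(-10)) - 559809 = (-2248954 - 36*660) - 559809 = (-2248954 - 23760) - 559809 = -2272714 - 559809 = -2832523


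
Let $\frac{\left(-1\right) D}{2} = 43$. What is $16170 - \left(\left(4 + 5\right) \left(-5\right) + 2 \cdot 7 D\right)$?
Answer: $17419$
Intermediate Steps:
$D = -86$ ($D = \left(-2\right) 43 = -86$)
$16170 - \left(\left(4 + 5\right) \left(-5\right) + 2 \cdot 7 D\right) = 16170 - \left(\left(4 + 5\right) \left(-5\right) + 2 \cdot 7 \left(-86\right)\right) = 16170 - \left(9 \left(-5\right) + 14 \left(-86\right)\right) = 16170 - \left(-45 - 1204\right) = 16170 - -1249 = 16170 + 1249 = 17419$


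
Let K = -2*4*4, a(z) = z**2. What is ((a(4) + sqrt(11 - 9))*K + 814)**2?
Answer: 93252 - 19328*sqrt(2) ≈ 65918.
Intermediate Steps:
K = -32 (K = -8*4 = -32)
((a(4) + sqrt(11 - 9))*K + 814)**2 = ((4**2 + sqrt(11 - 9))*(-32) + 814)**2 = ((16 + sqrt(2))*(-32) + 814)**2 = ((-512 - 32*sqrt(2)) + 814)**2 = (302 - 32*sqrt(2))**2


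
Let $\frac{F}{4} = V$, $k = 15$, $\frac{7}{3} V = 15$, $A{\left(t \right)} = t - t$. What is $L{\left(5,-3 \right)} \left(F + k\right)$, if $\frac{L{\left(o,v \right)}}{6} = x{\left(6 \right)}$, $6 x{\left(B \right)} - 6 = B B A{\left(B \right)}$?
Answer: $\frac{1710}{7} \approx 244.29$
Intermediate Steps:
$A{\left(t \right)} = 0$
$V = \frac{45}{7}$ ($V = \frac{3}{7} \cdot 15 = \frac{45}{7} \approx 6.4286$)
$x{\left(B \right)} = 1$ ($x{\left(B \right)} = 1 + \frac{B B 0}{6} = 1 + \frac{B^{2} \cdot 0}{6} = 1 + \frac{1}{6} \cdot 0 = 1 + 0 = 1$)
$F = \frac{180}{7}$ ($F = 4 \cdot \frac{45}{7} = \frac{180}{7} \approx 25.714$)
$L{\left(o,v \right)} = 6$ ($L{\left(o,v \right)} = 6 \cdot 1 = 6$)
$L{\left(5,-3 \right)} \left(F + k\right) = 6 \left(\frac{180}{7} + 15\right) = 6 \cdot \frac{285}{7} = \frac{1710}{7}$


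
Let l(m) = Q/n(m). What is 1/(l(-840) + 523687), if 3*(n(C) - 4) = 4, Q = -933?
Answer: 16/8376193 ≈ 1.9102e-6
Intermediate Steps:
n(C) = 16/3 (n(C) = 4 + (⅓)*4 = 4 + 4/3 = 16/3)
l(m) = -2799/16 (l(m) = -933/16/3 = -933*3/16 = -2799/16)
1/(l(-840) + 523687) = 1/(-2799/16 + 523687) = 1/(8376193/16) = 16/8376193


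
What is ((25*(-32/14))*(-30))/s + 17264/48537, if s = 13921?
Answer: 2264769008/4729785039 ≈ 0.47883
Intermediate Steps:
((25*(-32/14))*(-30))/s + 17264/48537 = ((25*(-32/14))*(-30))/13921 + 17264/48537 = ((25*(-32*1/14))*(-30))*(1/13921) + 17264*(1/48537) = ((25*(-16/7))*(-30))*(1/13921) + 17264/48537 = -400/7*(-30)*(1/13921) + 17264/48537 = (12000/7)*(1/13921) + 17264/48537 = 12000/97447 + 17264/48537 = 2264769008/4729785039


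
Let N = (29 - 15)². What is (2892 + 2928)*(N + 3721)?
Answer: 22796940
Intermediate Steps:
N = 196 (N = 14² = 196)
(2892 + 2928)*(N + 3721) = (2892 + 2928)*(196 + 3721) = 5820*3917 = 22796940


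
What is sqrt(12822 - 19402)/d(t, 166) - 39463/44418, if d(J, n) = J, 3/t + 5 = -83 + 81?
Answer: -39463/44418 - 14*I*sqrt(1645)/3 ≈ -0.88845 - 189.27*I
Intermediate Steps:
t = -3/7 (t = 3/(-5 + (-83 + 81)) = 3/(-5 - 2) = 3/(-7) = 3*(-1/7) = -3/7 ≈ -0.42857)
sqrt(12822 - 19402)/d(t, 166) - 39463/44418 = sqrt(12822 - 19402)/(-3/7) - 39463/44418 = sqrt(-6580)*(-7/3) - 39463*1/44418 = (2*I*sqrt(1645))*(-7/3) - 39463/44418 = -14*I*sqrt(1645)/3 - 39463/44418 = -39463/44418 - 14*I*sqrt(1645)/3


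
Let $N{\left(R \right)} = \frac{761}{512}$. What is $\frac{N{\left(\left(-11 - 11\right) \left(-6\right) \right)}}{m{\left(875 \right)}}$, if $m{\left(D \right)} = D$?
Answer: $\frac{761}{448000} \approx 0.0016987$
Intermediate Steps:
$N{\left(R \right)} = \frac{761}{512}$ ($N{\left(R \right)} = 761 \cdot \frac{1}{512} = \frac{761}{512}$)
$\frac{N{\left(\left(-11 - 11\right) \left(-6\right) \right)}}{m{\left(875 \right)}} = \frac{761}{512 \cdot 875} = \frac{761}{512} \cdot \frac{1}{875} = \frac{761}{448000}$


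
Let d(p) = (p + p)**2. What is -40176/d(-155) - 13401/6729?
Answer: -4188657/1738325 ≈ -2.4096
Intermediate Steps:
d(p) = 4*p**2 (d(p) = (2*p)**2 = 4*p**2)
-40176/d(-155) - 13401/6729 = -40176/(4*(-155)**2) - 13401/6729 = -40176/(4*24025) - 13401*1/6729 = -40176/96100 - 4467/2243 = -40176*1/96100 - 4467/2243 = -324/775 - 4467/2243 = -4188657/1738325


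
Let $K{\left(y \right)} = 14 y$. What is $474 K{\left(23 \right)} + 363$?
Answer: $152991$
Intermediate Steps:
$474 K{\left(23 \right)} + 363 = 474 \cdot 14 \cdot 23 + 363 = 474 \cdot 322 + 363 = 152628 + 363 = 152991$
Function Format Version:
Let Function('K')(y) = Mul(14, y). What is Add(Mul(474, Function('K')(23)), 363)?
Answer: 152991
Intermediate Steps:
Add(Mul(474, Function('K')(23)), 363) = Add(Mul(474, Mul(14, 23)), 363) = Add(Mul(474, 322), 363) = Add(152628, 363) = 152991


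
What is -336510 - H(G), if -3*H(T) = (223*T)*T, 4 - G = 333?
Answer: 23128213/3 ≈ 7.7094e+6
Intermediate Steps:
G = -329 (G = 4 - 1*333 = 4 - 333 = -329)
H(T) = -223*T²/3 (H(T) = -223*T*T/3 = -223*T²/3)
-336510 - H(G) = -336510 - (-223)*(-329)²/3 = -336510 - (-223)*108241/3 = -336510 - 1*(-24137743/3) = -336510 + 24137743/3 = 23128213/3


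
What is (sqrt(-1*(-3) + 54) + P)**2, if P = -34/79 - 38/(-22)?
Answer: 44314306/755161 + 2254*sqrt(57)/869 ≈ 78.265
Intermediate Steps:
P = 1127/869 (P = -34*1/79 - 38*(-1/22) = -34/79 + 19/11 = 1127/869 ≈ 1.2969)
(sqrt(-1*(-3) + 54) + P)**2 = (sqrt(-1*(-3) + 54) + 1127/869)**2 = (sqrt(3 + 54) + 1127/869)**2 = (sqrt(57) + 1127/869)**2 = (1127/869 + sqrt(57))**2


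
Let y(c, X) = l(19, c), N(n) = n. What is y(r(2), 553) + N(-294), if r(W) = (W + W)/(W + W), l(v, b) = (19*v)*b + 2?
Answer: 69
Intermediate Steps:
l(v, b) = 2 + 19*b*v (l(v, b) = 19*b*v + 2 = 2 + 19*b*v)
r(W) = 1 (r(W) = (2*W)/((2*W)) = (2*W)*(1/(2*W)) = 1)
y(c, X) = 2 + 361*c (y(c, X) = 2 + 19*c*19 = 2 + 361*c)
y(r(2), 553) + N(-294) = (2 + 361*1) - 294 = (2 + 361) - 294 = 363 - 294 = 69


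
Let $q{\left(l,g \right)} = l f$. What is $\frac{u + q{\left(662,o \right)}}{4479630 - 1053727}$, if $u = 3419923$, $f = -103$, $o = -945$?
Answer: $\frac{3351737}{3425903} \approx 0.97835$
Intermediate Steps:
$q{\left(l,g \right)} = - 103 l$ ($q{\left(l,g \right)} = l \left(-103\right) = - 103 l$)
$\frac{u + q{\left(662,o \right)}}{4479630 - 1053727} = \frac{3419923 - 68186}{4479630 - 1053727} = \frac{3419923 - 68186}{3425903} = 3351737 \cdot \frac{1}{3425903} = \frac{3351737}{3425903}$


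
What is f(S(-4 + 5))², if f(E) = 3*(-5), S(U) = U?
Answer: 225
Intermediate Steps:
f(E) = -15
f(S(-4 + 5))² = (-15)² = 225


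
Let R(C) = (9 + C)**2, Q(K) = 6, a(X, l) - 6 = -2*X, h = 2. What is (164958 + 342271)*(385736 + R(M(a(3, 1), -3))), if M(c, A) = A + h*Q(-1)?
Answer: 195820827740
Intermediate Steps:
a(X, l) = 6 - 2*X
M(c, A) = 12 + A (M(c, A) = A + 2*6 = A + 12 = 12 + A)
(164958 + 342271)*(385736 + R(M(a(3, 1), -3))) = (164958 + 342271)*(385736 + (9 + (12 - 3))**2) = 507229*(385736 + (9 + 9)**2) = 507229*(385736 + 18**2) = 507229*(385736 + 324) = 507229*386060 = 195820827740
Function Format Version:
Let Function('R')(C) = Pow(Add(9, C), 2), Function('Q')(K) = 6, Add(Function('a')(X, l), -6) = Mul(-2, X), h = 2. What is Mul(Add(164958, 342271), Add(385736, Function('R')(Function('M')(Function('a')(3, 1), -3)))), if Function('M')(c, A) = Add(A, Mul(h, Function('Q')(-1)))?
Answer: 195820827740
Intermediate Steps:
Function('a')(X, l) = Add(6, Mul(-2, X))
Function('M')(c, A) = Add(12, A) (Function('M')(c, A) = Add(A, Mul(2, 6)) = Add(A, 12) = Add(12, A))
Mul(Add(164958, 342271), Add(385736, Function('R')(Function('M')(Function('a')(3, 1), -3)))) = Mul(Add(164958, 342271), Add(385736, Pow(Add(9, Add(12, -3)), 2))) = Mul(507229, Add(385736, Pow(Add(9, 9), 2))) = Mul(507229, Add(385736, Pow(18, 2))) = Mul(507229, Add(385736, 324)) = Mul(507229, 386060) = 195820827740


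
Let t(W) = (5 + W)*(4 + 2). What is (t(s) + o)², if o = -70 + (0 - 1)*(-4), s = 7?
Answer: 36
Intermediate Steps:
t(W) = 30 + 6*W (t(W) = (5 + W)*6 = 30 + 6*W)
o = -66 (o = -70 - 1*(-4) = -70 + 4 = -66)
(t(s) + o)² = ((30 + 6*7) - 66)² = ((30 + 42) - 66)² = (72 - 66)² = 6² = 36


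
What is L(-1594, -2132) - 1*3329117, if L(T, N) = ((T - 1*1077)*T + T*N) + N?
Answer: 4324733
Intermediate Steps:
L(T, N) = N + N*T + T*(-1077 + T) (L(T, N) = ((T - 1077)*T + N*T) + N = ((-1077 + T)*T + N*T) + N = (T*(-1077 + T) + N*T) + N = (N*T + T*(-1077 + T)) + N = N + N*T + T*(-1077 + T))
L(-1594, -2132) - 1*3329117 = (-2132 + (-1594)² - 1077*(-1594) - 2132*(-1594)) - 1*3329117 = (-2132 + 2540836 + 1716738 + 3398408) - 3329117 = 7653850 - 3329117 = 4324733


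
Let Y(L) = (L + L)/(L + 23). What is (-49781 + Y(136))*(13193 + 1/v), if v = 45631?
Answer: -1588283817816696/2418443 ≈ -6.5674e+8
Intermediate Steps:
Y(L) = 2*L/(23 + L) (Y(L) = (2*L)/(23 + L) = 2*L/(23 + L))
(-49781 + Y(136))*(13193 + 1/v) = (-49781 + 2*136/(23 + 136))*(13193 + 1/45631) = (-49781 + 2*136/159)*(13193 + 1/45631) = (-49781 + 2*136*(1/159))*(602009784/45631) = (-49781 + 272/159)*(602009784/45631) = -7914907/159*602009784/45631 = -1588283817816696/2418443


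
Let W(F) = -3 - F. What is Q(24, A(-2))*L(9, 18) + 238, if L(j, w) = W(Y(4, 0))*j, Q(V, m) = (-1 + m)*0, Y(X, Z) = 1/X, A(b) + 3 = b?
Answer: 238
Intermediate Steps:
A(b) = -3 + b
Q(V, m) = 0
L(j, w) = -13*j/4 (L(j, w) = (-3 - 1/4)*j = (-3 - 1*¼)*j = (-3 - ¼)*j = -13*j/4)
Q(24, A(-2))*L(9, 18) + 238 = 0*(-13/4*9) + 238 = 0*(-117/4) + 238 = 0 + 238 = 238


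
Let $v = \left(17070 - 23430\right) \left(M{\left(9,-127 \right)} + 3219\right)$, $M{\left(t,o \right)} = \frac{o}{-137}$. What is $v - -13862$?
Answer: $- \frac{2803687706}{137} \approx -2.0465 \cdot 10^{7}$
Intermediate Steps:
$M{\left(t,o \right)} = - \frac{o}{137}$ ($M{\left(t,o \right)} = o \left(- \frac{1}{137}\right) = - \frac{o}{137}$)
$v = - \frac{2805586800}{137}$ ($v = \left(17070 - 23430\right) \left(\left(- \frac{1}{137}\right) \left(-127\right) + 3219\right) = - 6360 \left(\frac{127}{137} + 3219\right) = \left(-6360\right) \frac{441130}{137} = - \frac{2805586800}{137} \approx -2.0479 \cdot 10^{7}$)
$v - -13862 = - \frac{2805586800}{137} - -13862 = - \frac{2805586800}{137} + 13862 = - \frac{2803687706}{137}$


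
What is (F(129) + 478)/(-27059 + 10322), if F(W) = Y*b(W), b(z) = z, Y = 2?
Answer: -736/16737 ≈ -0.043974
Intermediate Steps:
F(W) = 2*W
(F(129) + 478)/(-27059 + 10322) = (2*129 + 478)/(-27059 + 10322) = (258 + 478)/(-16737) = 736*(-1/16737) = -736/16737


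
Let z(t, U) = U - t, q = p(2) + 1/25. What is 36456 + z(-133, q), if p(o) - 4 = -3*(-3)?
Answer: 915051/25 ≈ 36602.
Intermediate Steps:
p(o) = 13 (p(o) = 4 - 3*(-3) = 4 + 9 = 13)
q = 326/25 (q = 13 + 1/25 = 326/25 ≈ 13.040)
36456 + z(-133, q) = 36456 + (326/25 - 1*(-133)) = 36456 + (326/25 + 133) = 36456 + 3651/25 = 915051/25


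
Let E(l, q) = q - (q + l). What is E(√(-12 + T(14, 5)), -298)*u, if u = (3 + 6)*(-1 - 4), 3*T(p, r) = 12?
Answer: 90*I*√2 ≈ 127.28*I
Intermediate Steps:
T(p, r) = 4 (T(p, r) = (⅓)*12 = 4)
E(l, q) = -l (E(l, q) = q - (l + q) = q + (-l - q) = -l)
u = -45 (u = 9*(-5) = -45)
E(√(-12 + T(14, 5)), -298)*u = -√(-12 + 4)*(-45) = -√(-8)*(-45) = -2*I*√2*(-45) = 90*I*√2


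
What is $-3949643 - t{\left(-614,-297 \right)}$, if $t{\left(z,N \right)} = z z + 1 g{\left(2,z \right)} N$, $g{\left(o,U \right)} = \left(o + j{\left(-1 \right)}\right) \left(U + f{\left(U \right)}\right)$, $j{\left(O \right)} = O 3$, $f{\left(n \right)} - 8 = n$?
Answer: $-3964299$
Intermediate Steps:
$f{\left(n \right)} = 8 + n$
$j{\left(O \right)} = 3 O$
$g{\left(o,U \right)} = \left(-3 + o\right) \left(8 + 2 U\right)$ ($g{\left(o,U \right)} = \left(o + 3 \left(-1\right)\right) \left(U + \left(8 + U\right)\right) = \left(o - 3\right) \left(8 + 2 U\right) = \left(-3 + o\right) \left(8 + 2 U\right)$)
$t{\left(z,N \right)} = z^{2} + N \left(-8 - 2 z\right)$ ($t{\left(z,N \right)} = z z + 1 \left(-24 - 6 z + z 2 + 2 \left(8 + z\right)\right) N = z^{2} + 1 \left(-24 - 6 z + 2 z + \left(16 + 2 z\right)\right) N = z^{2} + 1 \left(-8 - 2 z\right) N = z^{2} + \left(-8 - 2 z\right) N = z^{2} + N \left(-8 - 2 z\right)$)
$-3949643 - t{\left(-614,-297 \right)} = -3949643 - \left(\left(-614\right)^{2} - - 594 \left(4 - 614\right)\right) = -3949643 - \left(376996 - \left(-594\right) \left(-610\right)\right) = -3949643 - \left(376996 - 362340\right) = -3949643 - 14656 = -3964299$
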